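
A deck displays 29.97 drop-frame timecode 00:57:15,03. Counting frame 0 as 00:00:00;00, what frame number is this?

As if non-drop at 30 labels/s: (0 × 3600 + 57 × 60 + 15) × 30 + 3 = 103053.
Minute boundaries passed: 57; those not divisible by 10: 57 − 5 = 52; dropped labels = 2 × 52 = 104.
Actual frame index = 103053 − 104 = 102949.

102949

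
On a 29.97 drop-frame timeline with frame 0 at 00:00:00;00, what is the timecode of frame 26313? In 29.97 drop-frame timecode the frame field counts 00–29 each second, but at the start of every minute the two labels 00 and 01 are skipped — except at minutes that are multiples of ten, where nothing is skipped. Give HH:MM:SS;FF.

Each 10-minute DF block holds 10 × 60 × 30 − 9 × 2 = 17982 frames. 26313 ÷ 17982 → 1 full block, remainder 8331.
Within the partial block the first minute is 1800 frames and each further minute 1798, so 4 further minute boundaries passed. Total skipped labels = 18 × 1 + 2 × 4 = 26.
Non-drop label index = 26313 + 26 = 26339; at 30 labels/s that is 00:14:37:29, i.e. DF 00:14:37;29.

00:14:37;29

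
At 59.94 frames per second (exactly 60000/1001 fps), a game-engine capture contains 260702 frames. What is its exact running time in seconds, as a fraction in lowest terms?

130481351/30000 seconds

Running time = 260702 ÷ (60000/1001) = 260702 × 1001/60000 = 130481351/30000 s.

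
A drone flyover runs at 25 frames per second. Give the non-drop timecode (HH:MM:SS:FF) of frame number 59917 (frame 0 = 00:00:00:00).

00:39:56:17

59917 ÷ 25 = 2396 full seconds, remainder 17 frames.
2396 s = 0 h 39 min 56 s.
Timecode: 00:39:56:17.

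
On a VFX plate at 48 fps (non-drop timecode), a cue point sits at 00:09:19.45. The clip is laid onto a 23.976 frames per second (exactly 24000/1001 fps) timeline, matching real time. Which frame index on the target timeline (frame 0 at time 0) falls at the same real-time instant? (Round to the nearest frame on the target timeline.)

Source frame index: (0×3600 + 9×60 + 19) × 48 + 45 = 26877.
Real time: 26877 / (48) = 8959/16 s.
Target frame: (8959/16) × (24000/1001) = 13438500/1001 ≈ 13425.075 → 13425.

frame 13425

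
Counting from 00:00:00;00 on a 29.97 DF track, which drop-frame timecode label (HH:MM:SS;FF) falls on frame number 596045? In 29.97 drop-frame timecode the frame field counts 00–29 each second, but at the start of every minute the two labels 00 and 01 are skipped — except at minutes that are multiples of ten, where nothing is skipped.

Ten DF minutes hold 17982 frames, so frame 596045 lies in block 33 (frames 593406–611387) with 2639 frames into that block.
The block's first minute is 1800 frames and the rest 1798 each; 2639 frames reaches minute 1, so 33 × 18 + 1 × 2 = 596 labels have been skipped so far.
Adding those back, label number 596045 + 596 = 596641 at 30 labels/s is 19888 s + 1 f = 5 h 31 min 28 s frame 1, i.e. 05:31:28;01.

05:31:28;01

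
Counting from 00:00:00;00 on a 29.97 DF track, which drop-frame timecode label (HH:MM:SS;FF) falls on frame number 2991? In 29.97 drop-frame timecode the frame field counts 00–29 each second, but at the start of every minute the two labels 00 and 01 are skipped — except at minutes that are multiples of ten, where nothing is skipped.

Ten DF minutes hold 17982 frames, so frame 2991 lies in block 0 (frames 0–17981) with 2991 frames into that block.
The block's first minute is 1800 frames and the rest 1798 each; 2991 frames reaches minute 1, so 0 × 18 + 1 × 2 = 2 labels have been skipped so far.
Adding those back, label number 2991 + 2 = 2993 at 30 labels/s is 99 s + 23 f = 0 h 1 min 39 s frame 23, i.e. 00:01:39;23.

00:01:39;23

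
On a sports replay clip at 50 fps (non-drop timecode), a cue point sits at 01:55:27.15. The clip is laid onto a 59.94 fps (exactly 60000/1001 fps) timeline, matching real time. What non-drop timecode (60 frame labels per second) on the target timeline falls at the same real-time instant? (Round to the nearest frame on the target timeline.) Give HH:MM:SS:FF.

Source frame index: (1×3600 + 55×60 + 27) × 50 + 15 = 346365.
Real time: 346365 / (50) = 69273/10 s.
Target frame: (69273/10) × (60000/1001) = 415638000/1001 ≈ 415222.777 → 415223.
At 60 labels/s: frame 415223 → 01:55:20:23.

01:55:20:23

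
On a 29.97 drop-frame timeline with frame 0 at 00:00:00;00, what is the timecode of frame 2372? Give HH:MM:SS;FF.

00:01:19;04

Each 10-minute DF block holds 10 × 60 × 30 − 9 × 2 = 17982 frames. 2372 ÷ 17982 → 0 full blocks, remainder 2372.
Within the partial block the first minute is 1800 frames and each further minute 1798, so 1 further minute boundary passed. Total skipped labels = 18 × 0 + 2 × 1 = 2.
Non-drop label index = 2372 + 2 = 2374; at 30 labels/s that is 00:01:19:04, i.e. DF 00:01:19;04.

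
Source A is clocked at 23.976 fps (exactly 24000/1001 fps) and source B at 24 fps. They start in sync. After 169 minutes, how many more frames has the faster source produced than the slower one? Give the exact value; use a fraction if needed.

18720/77 frames

169 min = 10140 s.
A emits 24000/1001 × 10140 = 18720000/77 frames; B emits 24 × 10140 = 243360.
Difference = 18720/77 frames (≈ 243.1169); B is ahead of A.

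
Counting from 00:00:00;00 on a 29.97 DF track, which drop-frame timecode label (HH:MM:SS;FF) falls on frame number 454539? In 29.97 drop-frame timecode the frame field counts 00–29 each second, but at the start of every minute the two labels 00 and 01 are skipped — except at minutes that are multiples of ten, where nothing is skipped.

Each 10-minute DF block holds 10 × 60 × 30 − 9 × 2 = 17982 frames. 454539 ÷ 17982 → 25 full blocks, remainder 4989.
Within the partial block the first minute is 1800 frames and each further minute 1798, so 2 further minute boundaries passed. Total skipped labels = 18 × 25 + 2 × 2 = 454.
Non-drop label index = 454539 + 454 = 454993; at 30 labels/s that is 04:12:46:13, i.e. DF 04:12:46;13.

04:12:46;13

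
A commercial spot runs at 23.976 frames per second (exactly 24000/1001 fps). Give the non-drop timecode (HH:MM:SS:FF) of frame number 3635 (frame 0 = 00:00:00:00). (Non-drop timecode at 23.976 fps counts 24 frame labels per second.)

00:02:31:11

3635 ÷ 24 = 151 full seconds, remainder 11 frames.
151 s = 0 h 2 min 31 s.
Timecode: 00:02:31:11.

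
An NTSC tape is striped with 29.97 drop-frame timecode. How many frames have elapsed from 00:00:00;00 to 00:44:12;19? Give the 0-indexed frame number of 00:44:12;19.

As if non-drop at 30 labels/s: (0 × 3600 + 44 × 60 + 12) × 30 + 19 = 79579.
Minute boundaries passed: 44; those not divisible by 10: 44 − 4 = 40; dropped labels = 2 × 40 = 80.
Actual frame index = 79579 − 80 = 79499.

79499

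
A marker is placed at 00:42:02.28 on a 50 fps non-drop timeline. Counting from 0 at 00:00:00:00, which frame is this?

Total seconds to the label: (0 × 3600 + 42 × 60 + 2) = 2522.
Frame index = 2522 × 50 + 28 = 126128.

frame 126128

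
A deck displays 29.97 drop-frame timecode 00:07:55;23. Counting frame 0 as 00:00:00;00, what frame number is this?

14259

Complete 10-minute blocks: 0, each 17982 frames → 0.
Remaining 7 whole minutes in the current block: 1800 + 6 × 1798 = 12588 frames.
Within the current minute: 55 × 30 + 23 − 2 = 1671 (labels ;00/;01 skipped at this minute). Total = 0 + 12588 + 1671 = 14259.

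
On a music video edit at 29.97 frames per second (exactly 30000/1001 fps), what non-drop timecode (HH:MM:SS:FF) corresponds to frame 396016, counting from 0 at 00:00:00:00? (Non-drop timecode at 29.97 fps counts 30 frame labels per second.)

396016 ÷ 30 = 13200 full seconds, remainder 16 frames.
13200 s = 3 h 40 min 0 s.
Timecode: 03:40:00:16.

03:40:00:16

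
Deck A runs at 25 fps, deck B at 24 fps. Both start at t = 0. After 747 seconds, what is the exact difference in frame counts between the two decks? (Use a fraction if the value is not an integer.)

747 frames

A emits 25 × 747 = 18675 frames; B emits 24 × 747 = 17928.
Difference = 747 frames; B is behind A.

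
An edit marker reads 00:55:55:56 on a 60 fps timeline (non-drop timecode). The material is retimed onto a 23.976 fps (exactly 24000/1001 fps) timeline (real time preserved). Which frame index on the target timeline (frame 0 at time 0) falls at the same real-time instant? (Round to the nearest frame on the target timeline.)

Source frame index: (0×3600 + 55×60 + 55) × 60 + 56 = 201356.
Real time: 201356 / (60) = 50339/15 s.
Target frame: (50339/15) × (24000/1001) = 80542400/1001 ≈ 80461.938 → 80462.

frame 80462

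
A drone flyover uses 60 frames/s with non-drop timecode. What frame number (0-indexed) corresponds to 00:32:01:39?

Total seconds to the label: (0 × 3600 + 32 × 60 + 1) = 1921.
Frame index = 1921 × 60 + 39 = 115299.

115299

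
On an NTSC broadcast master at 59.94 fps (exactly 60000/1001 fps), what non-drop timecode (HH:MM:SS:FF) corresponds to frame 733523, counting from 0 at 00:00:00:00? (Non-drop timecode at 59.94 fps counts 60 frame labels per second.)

733523 ÷ 60 = 12225 full seconds, remainder 23 frames.
12225 s = 3 h 23 min 45 s.
Timecode: 03:23:45:23.

03:23:45:23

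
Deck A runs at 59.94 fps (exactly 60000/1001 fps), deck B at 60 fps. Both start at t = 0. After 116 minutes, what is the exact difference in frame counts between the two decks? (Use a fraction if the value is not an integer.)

116 min = 6960 s.
A emits 60000/1001 × 6960 = 417600000/1001 frames; B emits 60 × 6960 = 417600.
Difference = 417600/1001 frames (≈ 417.1828); B is ahead of A.

417600/1001 frames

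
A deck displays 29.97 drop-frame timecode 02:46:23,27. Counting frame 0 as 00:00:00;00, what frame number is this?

299217

As if non-drop at 30 labels/s: (2 × 3600 + 46 × 60 + 23) × 30 + 27 = 299517.
Minute boundaries passed: 166; those not divisible by 10: 166 − 16 = 150; dropped labels = 2 × 150 = 300.
Actual frame index = 299517 − 300 = 299217.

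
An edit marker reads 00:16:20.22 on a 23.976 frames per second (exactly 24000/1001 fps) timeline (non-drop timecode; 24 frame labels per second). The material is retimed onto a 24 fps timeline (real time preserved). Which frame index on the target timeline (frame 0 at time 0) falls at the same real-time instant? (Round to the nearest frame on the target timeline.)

frame 23566

Source frame index: (0×3600 + 16×60 + 20) × 24 + 22 = 23542.
Real time: 23542 / (24000/1001) = 11782771/12000 s.
Target frame: (11782771/12000) × (24) = 11782771/500 ≈ 23565.542 → 23566.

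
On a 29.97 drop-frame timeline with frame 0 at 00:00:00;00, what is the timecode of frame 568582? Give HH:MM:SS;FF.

Each 10-minute DF block holds 10 × 60 × 30 − 9 × 2 = 17982 frames. 568582 ÷ 17982 → 31 full blocks, remainder 11140.
Within the partial block the first minute is 1800 frames and each further minute 1798, so 6 further minute boundaries passed. Total skipped labels = 18 × 31 + 2 × 6 = 570.
Non-drop label index = 568582 + 570 = 569152; at 30 labels/s that is 05:16:11:22, i.e. DF 05:16:11;22.

05:16:11;22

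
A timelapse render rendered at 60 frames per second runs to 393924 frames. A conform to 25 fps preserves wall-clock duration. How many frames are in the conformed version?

164135 frames

Target frames = source frames × (target rate / source rate) = 393924 × (25)/(60) = 393924 × 5/12 = 164135.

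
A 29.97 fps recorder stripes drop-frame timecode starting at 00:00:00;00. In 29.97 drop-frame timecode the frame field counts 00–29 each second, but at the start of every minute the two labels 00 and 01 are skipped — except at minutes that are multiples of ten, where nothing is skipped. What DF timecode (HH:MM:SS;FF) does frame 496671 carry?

04:36:12;09

Each 10-minute DF block holds 10 × 60 × 30 − 9 × 2 = 17982 frames. 496671 ÷ 17982 → 27 full blocks, remainder 11157.
Within the partial block the first minute is 1800 frames and each further minute 1798, so 6 further minute boundaries passed. Total skipped labels = 18 × 27 + 2 × 6 = 498.
Non-drop label index = 496671 + 498 = 497169; at 30 labels/s that is 04:36:12:09, i.e. DF 04:36:12;09.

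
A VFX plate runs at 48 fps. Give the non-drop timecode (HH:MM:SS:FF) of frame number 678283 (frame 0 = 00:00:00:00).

678283 ÷ 48 = 14130 full seconds, remainder 43 frames.
14130 s = 3 h 55 min 30 s.
Timecode: 03:55:30:43.

03:55:30:43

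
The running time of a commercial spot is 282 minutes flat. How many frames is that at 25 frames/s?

282 min = 16920 s.
Frames = 16920 × 25 = 423000.

423000 frames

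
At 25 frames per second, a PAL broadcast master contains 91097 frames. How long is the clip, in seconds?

Running time = 91097 / (25) = 3643.88 s.

3643.88 seconds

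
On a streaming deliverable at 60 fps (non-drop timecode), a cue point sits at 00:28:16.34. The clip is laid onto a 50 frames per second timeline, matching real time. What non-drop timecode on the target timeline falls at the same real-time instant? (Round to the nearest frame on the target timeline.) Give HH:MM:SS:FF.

00:28:16:28

Source frame index: (0×3600 + 28×60 + 16) × 60 + 34 = 101794.
Real time: 101794 / (60) = 50897/30 s.
Target frame: (50897/30) × (50) = 254485/3 ≈ 84828.333 → 84828.
At 50 labels/s: frame 84828 → 00:28:16:28.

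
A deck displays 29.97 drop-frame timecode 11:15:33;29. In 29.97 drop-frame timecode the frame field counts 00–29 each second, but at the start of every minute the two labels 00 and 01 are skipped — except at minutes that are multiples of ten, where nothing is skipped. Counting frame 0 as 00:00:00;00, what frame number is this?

As if non-drop at 30 labels/s: (11 × 3600 + 15 × 60 + 33) × 30 + 29 = 1216019.
Minute boundaries passed: 675; those not divisible by 10: 675 − 67 = 608; dropped labels = 2 × 608 = 1216.
Actual frame index = 1216019 − 1216 = 1214803.

1214803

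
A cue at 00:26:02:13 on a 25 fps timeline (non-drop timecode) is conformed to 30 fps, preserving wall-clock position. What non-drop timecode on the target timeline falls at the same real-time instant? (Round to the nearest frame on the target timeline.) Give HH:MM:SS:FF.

Source frame index: (0×3600 + 26×60 + 2) × 25 + 13 = 39063.
Real time: 39063 / (25) = 39063/25 s.
Target frame: (39063/25) × (30) = 234378/5 ≈ 46875.600 → 46876.
At 30 labels/s: frame 46876 → 00:26:02:16.

00:26:02:16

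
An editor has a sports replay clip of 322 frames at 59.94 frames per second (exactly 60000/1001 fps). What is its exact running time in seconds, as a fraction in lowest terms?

161161/30000 seconds

Running time = 322 ÷ (60000/1001) = 322 × 1001/60000 = 161161/30000 s.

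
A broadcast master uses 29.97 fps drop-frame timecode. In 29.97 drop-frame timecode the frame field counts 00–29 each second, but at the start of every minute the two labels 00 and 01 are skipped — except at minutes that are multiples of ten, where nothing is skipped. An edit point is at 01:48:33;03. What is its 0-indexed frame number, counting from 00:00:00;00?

Complete 10-minute blocks: 10, each 17982 frames → 179820.
Remaining 8 whole minutes in the current block: 1800 + 7 × 1798 = 14386 frames.
Within the current minute: 33 × 30 + 3 − 2 = 991 (labels ;00/;01 skipped at this minute). Total = 179820 + 14386 + 991 = 195197.

195197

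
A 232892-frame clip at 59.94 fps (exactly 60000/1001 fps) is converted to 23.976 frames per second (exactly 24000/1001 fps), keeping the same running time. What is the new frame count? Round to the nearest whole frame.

93157 frames

Frames at target rate = 232892 × (24000/1001) / (60000/1001) = 465784/5 ≈ 93156.800.
Nearest whole frame: 93157.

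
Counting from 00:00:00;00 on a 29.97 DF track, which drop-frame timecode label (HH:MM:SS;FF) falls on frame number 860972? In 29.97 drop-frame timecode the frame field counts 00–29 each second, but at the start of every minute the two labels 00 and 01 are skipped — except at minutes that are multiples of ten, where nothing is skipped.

Ten DF minutes hold 17982 frames, so frame 860972 lies in block 47 (frames 845154–863135) with 15818 frames into that block.
The block's first minute is 1800 frames and the rest 1798 each; 15818 frames reaches minute 8, so 47 × 18 + 8 × 2 = 862 labels have been skipped so far.
Adding those back, label number 860972 + 862 = 861834 at 30 labels/s is 28727 s + 24 f = 7 h 58 min 47 s frame 24, i.e. 07:58:47;24.

07:58:47;24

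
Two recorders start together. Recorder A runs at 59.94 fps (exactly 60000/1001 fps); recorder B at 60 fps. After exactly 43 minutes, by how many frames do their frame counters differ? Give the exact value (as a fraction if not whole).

43 min = 2580 s.
A emits 60000/1001 × 2580 = 154800000/1001 frames; B emits 60 × 2580 = 154800.
Difference = 154800/1001 frames (≈ 154.6454); B is ahead of A.

154800/1001 frames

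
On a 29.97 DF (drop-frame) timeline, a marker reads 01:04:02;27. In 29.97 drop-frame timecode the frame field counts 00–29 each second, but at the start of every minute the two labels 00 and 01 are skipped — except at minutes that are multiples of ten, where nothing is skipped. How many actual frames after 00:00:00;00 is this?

115171

Complete 10-minute blocks: 6, each 17982 frames → 107892.
Remaining 4 whole minutes in the current block: 1800 + 3 × 1798 = 7194 frames.
Within the current minute: 2 × 30 + 27 − 2 = 85 (labels ;00/;01 skipped at this minute). Total = 107892 + 7194 + 85 = 115171.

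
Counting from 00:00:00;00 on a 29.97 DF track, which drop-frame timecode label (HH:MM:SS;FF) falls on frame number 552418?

05:07:12;12

Each 10-minute DF block holds 10 × 60 × 30 − 9 × 2 = 17982 frames. 552418 ÷ 17982 → 30 full blocks, remainder 12958.
Within the partial block the first minute is 1800 frames and each further minute 1798, so 7 further minute boundaries passed. Total skipped labels = 18 × 30 + 2 × 7 = 554.
Non-drop label index = 552418 + 554 = 552972; at 30 labels/s that is 05:07:12:12, i.e. DF 05:07:12;12.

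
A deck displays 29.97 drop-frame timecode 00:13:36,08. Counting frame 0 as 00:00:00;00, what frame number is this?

24464

As if non-drop at 30 labels/s: (0 × 3600 + 13 × 60 + 36) × 30 + 8 = 24488.
Minute boundaries passed: 13; those not divisible by 10: 13 − 1 = 12; dropped labels = 2 × 12 = 24.
Actual frame index = 24488 − 24 = 24464.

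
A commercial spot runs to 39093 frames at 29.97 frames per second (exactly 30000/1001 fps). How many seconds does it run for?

Running time = 39093 / (30000/1001) = 1304.4031 s.

1304.4031 seconds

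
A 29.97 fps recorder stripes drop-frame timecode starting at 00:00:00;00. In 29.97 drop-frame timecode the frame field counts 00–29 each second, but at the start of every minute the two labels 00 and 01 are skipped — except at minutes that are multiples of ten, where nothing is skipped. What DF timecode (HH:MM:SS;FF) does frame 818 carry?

Ten DF minutes hold 17982 frames, so frame 818 lies in block 0 (frames 0–17981) with 818 frames into that block.
The block's first minute is 1800 frames and the rest 1798 each; 818 frames reaches minute 0, so 0 × 18 + 0 × 2 = 0 labels have been skipped so far.
Adding those back, label number 818 + 0 = 818 at 30 labels/s is 27 s + 8 f = 0 h 0 min 27 s frame 8, i.e. 00:00:27;08.

00:00:27;08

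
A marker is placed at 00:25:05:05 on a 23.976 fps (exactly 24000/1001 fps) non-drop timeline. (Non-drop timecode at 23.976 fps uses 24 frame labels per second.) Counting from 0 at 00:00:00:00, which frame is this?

Total seconds to the label: (0 × 3600 + 25 × 60 + 5) = 1505.
Frame index = 1505 × 24 + 5 = 36125.

36125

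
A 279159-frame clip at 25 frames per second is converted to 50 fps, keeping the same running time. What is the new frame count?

558318 frames

Target frames = source frames × (target rate / source rate) = 279159 × (50)/(25) = 279159 × 2 = 558318.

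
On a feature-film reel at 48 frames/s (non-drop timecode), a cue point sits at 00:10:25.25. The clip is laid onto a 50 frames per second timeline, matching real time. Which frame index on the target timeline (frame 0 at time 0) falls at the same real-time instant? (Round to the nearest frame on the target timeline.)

frame 31276

Source frame index: (0×3600 + 10×60 + 25) × 48 + 25 = 30025.
Real time: 30025 / (48) = 30025/48 s.
Target frame: (30025/48) × (50) = 750625/24 ≈ 31276.042 → 31276.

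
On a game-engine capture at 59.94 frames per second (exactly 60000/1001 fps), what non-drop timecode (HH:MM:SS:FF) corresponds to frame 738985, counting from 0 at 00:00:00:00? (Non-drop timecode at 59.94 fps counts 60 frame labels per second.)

738985 ÷ 60 = 12316 full seconds, remainder 25 frames.
12316 s = 3 h 25 min 16 s.
Timecode: 03:25:16:25.

03:25:16:25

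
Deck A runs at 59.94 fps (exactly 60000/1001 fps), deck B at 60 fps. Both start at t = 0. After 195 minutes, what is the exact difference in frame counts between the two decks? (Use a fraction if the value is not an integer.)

195 min = 11700 s.
A emits 60000/1001 × 11700 = 54000000/77 frames; B emits 60 × 11700 = 702000.
Difference = 54000/77 frames (≈ 701.2987); B is ahead of A.

54000/77 frames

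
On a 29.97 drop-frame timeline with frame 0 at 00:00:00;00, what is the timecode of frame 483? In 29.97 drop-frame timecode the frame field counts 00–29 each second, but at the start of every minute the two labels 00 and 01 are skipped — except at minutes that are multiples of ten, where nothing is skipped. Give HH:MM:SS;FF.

Ten DF minutes hold 17982 frames, so frame 483 lies in block 0 (frames 0–17981) with 483 frames into that block.
The block's first minute is 1800 frames and the rest 1798 each; 483 frames reaches minute 0, so 0 × 18 + 0 × 2 = 0 labels have been skipped so far.
Adding those back, label number 483 + 0 = 483 at 30 labels/s is 16 s + 3 f = 0 h 0 min 16 s frame 3, i.e. 00:00:16;03.

00:00:16;03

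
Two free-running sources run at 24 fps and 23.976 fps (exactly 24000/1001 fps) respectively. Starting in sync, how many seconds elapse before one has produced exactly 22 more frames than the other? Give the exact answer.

11011/12 seconds

The gap grows by |24000/1001 − 24| = 24/1001 frames per second.
Time for a 22-frame gap: 22 ÷ (24/1001) = 11011/12 s.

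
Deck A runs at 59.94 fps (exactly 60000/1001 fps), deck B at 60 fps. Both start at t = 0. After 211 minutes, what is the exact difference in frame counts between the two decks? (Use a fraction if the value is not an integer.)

211 min = 12660 s.
A emits 60000/1001 × 12660 = 759600000/1001 frames; B emits 60 × 12660 = 759600.
Difference = 759600/1001 frames (≈ 758.8412); B is ahead of A.

759600/1001 frames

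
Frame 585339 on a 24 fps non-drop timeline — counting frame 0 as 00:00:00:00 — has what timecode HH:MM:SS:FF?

585339 ÷ 24 = 24389 full seconds, remainder 3 frames.
24389 s = 6 h 46 min 29 s.
Timecode: 06:46:29:03.

06:46:29:03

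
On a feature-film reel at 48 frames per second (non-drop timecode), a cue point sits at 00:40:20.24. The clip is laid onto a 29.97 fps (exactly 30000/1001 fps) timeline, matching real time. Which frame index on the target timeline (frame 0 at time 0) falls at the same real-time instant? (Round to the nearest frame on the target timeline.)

frame 72542

Source frame index: (0×3600 + 40×60 + 20) × 48 + 24 = 116184.
Real time: 116184 / (48) = 4841/2 s.
Target frame: (4841/2) × (30000/1001) = 72615000/1001 ≈ 72542.458 → 72542.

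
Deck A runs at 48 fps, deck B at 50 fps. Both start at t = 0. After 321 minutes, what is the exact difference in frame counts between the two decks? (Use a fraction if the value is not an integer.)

38520 frames

321 min = 19260 s.
A emits 48 × 19260 = 924480 frames; B emits 50 × 19260 = 963000.
Difference = 38520 frames; B is ahead of A.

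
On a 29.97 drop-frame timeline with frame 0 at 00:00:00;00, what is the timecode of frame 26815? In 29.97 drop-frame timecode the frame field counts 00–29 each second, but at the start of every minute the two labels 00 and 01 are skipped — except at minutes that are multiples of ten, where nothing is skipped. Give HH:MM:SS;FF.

Ten DF minutes hold 17982 frames, so frame 26815 lies in block 1 (frames 17982–35963) with 8833 frames into that block.
The block's first minute is 1800 frames and the rest 1798 each; 8833 frames reaches minute 4, so 1 × 18 + 4 × 2 = 26 labels have been skipped so far.
Adding those back, label number 26815 + 26 = 26841 at 30 labels/s is 894 s + 21 f = 0 h 14 min 54 s frame 21, i.e. 00:14:54;21.

00:14:54;21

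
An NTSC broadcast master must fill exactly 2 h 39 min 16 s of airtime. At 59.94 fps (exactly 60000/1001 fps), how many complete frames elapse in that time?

2 h 39 min 16 s = 9556 s.
Frames = 9556 × 60000/1001 = 573360000/1001 ≈ 572787.2128.
Complete frames: 572787.

572787 frames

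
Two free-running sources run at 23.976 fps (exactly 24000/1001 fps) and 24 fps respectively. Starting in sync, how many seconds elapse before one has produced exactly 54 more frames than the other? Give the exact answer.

2252.25 seconds

The gap grows by |24 − 24000/1001| = 24/1001 frames per second.
Time for a 54-frame gap: 54 ÷ (24/1001) = 2252.25 s.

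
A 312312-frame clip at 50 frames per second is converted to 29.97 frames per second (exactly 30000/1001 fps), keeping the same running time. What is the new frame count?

187200 frames

Target frames = source frames × (target rate / source rate) = 312312 × (30000/1001)/(50) = 312312 × 600/1001 = 187200.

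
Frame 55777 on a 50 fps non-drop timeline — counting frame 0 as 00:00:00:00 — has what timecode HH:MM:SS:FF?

55777 ÷ 50 = 1115 full seconds, remainder 27 frames.
1115 s = 0 h 18 min 35 s.
Timecode: 00:18:35:27.

00:18:35:27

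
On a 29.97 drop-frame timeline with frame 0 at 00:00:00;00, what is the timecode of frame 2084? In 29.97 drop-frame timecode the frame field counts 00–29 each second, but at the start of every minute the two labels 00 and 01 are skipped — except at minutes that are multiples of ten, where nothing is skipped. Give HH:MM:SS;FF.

Each 10-minute DF block holds 10 × 60 × 30 − 9 × 2 = 17982 frames. 2084 ÷ 17982 → 0 full blocks, remainder 2084.
Within the partial block the first minute is 1800 frames and each further minute 1798, so 1 further minute boundary passed. Total skipped labels = 18 × 0 + 2 × 1 = 2.
Non-drop label index = 2084 + 2 = 2086; at 30 labels/s that is 00:01:09:16, i.e. DF 00:01:09;16.

00:01:09;16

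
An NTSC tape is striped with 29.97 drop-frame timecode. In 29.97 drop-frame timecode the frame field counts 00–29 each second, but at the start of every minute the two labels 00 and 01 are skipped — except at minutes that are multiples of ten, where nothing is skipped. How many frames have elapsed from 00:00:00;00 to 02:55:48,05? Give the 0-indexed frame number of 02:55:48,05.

Complete 10-minute blocks: 17, each 17982 frames → 305694.
Remaining 5 whole minutes in the current block: 1800 + 4 × 1798 = 8992 frames.
Within the current minute: 48 × 30 + 5 − 2 = 1443 (labels ;00/;01 skipped at this minute). Total = 305694 + 8992 + 1443 = 316129.

316129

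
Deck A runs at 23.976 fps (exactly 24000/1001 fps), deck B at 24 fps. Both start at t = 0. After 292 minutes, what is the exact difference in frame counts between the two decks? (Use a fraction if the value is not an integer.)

292 min = 17520 s.
A emits 24000/1001 × 17520 = 420480000/1001 frames; B emits 24 × 17520 = 420480.
Difference = 420480/1001 frames (≈ 420.0599); B is ahead of A.

420480/1001 frames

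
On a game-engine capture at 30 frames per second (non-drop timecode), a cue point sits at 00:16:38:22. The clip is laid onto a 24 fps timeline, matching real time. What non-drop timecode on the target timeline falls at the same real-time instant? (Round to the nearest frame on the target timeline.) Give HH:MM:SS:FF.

00:16:38:18

Source frame index: (0×3600 + 16×60 + 38) × 30 + 22 = 29962.
Real time: 29962 / (30) = 14981/15 s.
Target frame: (14981/15) × (24) = 119848/5 ≈ 23969.600 → 23970.
At 24 labels/s: frame 23970 → 00:16:38:18.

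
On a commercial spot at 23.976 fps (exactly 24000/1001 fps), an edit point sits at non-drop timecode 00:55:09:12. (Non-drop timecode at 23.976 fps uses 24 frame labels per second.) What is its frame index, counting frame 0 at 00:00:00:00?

Total seconds to the label: (0 × 3600 + 55 × 60 + 9) = 3309.
Frame index = 3309 × 24 + 12 = 79428.

79428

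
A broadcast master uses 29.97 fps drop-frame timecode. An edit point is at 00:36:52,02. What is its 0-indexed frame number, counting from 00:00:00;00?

66296

As if non-drop at 30 labels/s: (0 × 3600 + 36 × 60 + 52) × 30 + 2 = 66362.
Minute boundaries passed: 36; those not divisible by 10: 36 − 3 = 33; dropped labels = 2 × 33 = 66.
Actual frame index = 66362 − 66 = 66296.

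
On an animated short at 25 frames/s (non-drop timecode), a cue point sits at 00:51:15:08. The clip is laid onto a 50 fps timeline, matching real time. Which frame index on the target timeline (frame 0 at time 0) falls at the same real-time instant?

frame 153766

Source frame index: (0×3600 + 51×60 + 15) × 25 + 8 = 76883.
Real time: 76883 / (25) = 76883/25 s.
Target frame: (76883/25) × (50) = 153766.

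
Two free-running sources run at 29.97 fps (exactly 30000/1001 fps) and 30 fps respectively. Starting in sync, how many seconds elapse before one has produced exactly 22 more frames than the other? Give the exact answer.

11011/15 seconds

The gap grows by |30 − 30000/1001| = 30/1001 frames per second.
Time for a 22-frame gap: 22 ÷ (30/1001) = 11011/15 s.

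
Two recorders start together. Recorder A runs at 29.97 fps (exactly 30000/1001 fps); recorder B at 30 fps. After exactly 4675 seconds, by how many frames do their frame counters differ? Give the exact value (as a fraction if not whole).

12750/91 frames

A emits 30000/1001 × 4675 = 12750000/91 frames; B emits 30 × 4675 = 140250.
Difference = 12750/91 frames (≈ 140.1099); B is ahead of A.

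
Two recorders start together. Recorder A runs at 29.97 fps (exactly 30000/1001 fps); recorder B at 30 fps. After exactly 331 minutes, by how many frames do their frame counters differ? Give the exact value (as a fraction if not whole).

595800/1001 frames

331 min = 19860 s.
A emits 30000/1001 × 19860 = 595800000/1001 frames; B emits 30 × 19860 = 595800.
Difference = 595800/1001 frames (≈ 595.2048); B is ahead of A.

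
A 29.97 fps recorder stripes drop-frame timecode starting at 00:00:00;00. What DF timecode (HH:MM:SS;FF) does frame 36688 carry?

00:20:24;04

Ten DF minutes hold 17982 frames, so frame 36688 lies in block 2 (frames 35964–53945) with 724 frames into that block.
The block's first minute is 1800 frames and the rest 1798 each; 724 frames reaches minute 0, so 2 × 18 + 0 × 2 = 36 labels have been skipped so far.
Adding those back, label number 36688 + 36 = 36724 at 30 labels/s is 1224 s + 4 f = 0 h 20 min 24 s frame 4, i.e. 00:20:24;04.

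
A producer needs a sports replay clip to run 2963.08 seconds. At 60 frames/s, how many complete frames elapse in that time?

177784 frames

Frames = 2963.08 × 60 = 888924/5 ≈ 177784.8000.
Complete frames: 177784.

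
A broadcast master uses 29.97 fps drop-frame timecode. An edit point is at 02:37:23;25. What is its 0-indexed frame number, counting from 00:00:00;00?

Complete 10-minute blocks: 15, each 17982 frames → 269730.
Remaining 7 whole minutes in the current block: 1800 + 6 × 1798 = 12588 frames.
Within the current minute: 23 × 30 + 25 − 2 = 713 (labels ;00/;01 skipped at this minute). Total = 269730 + 12588 + 713 = 283031.

283031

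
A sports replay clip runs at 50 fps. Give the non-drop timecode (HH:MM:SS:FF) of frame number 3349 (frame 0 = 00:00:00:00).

00:01:06:49

3349 ÷ 50 = 66 full seconds, remainder 49 frames.
66 s = 0 h 1 min 6 s.
Timecode: 00:01:06:49.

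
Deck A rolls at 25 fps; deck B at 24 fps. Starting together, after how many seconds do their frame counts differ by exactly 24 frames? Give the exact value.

24 seconds

The gap grows by |24 − 25| = 1 frame per second.
Time for a 24-frame gap: 24 ÷ (1) = 24 s.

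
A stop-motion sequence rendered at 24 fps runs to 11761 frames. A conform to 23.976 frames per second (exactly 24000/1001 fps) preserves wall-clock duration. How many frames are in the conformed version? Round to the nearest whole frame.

11749 frames

Frames at target rate = 11761 × (24000/1001) / (24) = 11761000/1001 ≈ 11749.251.
Nearest whole frame: 11749.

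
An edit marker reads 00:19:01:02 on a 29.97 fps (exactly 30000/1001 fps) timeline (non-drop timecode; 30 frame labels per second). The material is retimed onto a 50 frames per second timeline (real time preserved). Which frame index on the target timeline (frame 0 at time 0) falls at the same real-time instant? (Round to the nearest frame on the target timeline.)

frame 57110

Source frame index: (0×3600 + 19×60 + 1) × 30 + 2 = 34232.
Real time: 34232 / (30000/1001) = 4283279/3750 s.
Target frame: (4283279/3750) × (50) = 4283279/75 ≈ 57110.387 → 57110.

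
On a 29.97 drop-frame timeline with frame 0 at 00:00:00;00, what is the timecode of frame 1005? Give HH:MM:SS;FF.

00:00:33;15

Each 10-minute DF block holds 10 × 60 × 30 − 9 × 2 = 17982 frames. 1005 ÷ 17982 → 0 full blocks, remainder 1005.
Within the partial block the first minute is 1800 frames and each further minute 1798, so 0 further minute boundaries passed. Total skipped labels = 18 × 0 + 2 × 0 = 0.
Non-drop label index = 1005 + 0 = 1005; at 30 labels/s that is 00:00:33:15, i.e. DF 00:00:33;15.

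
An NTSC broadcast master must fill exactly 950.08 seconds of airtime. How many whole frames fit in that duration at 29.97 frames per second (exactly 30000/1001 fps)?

Frames = 950.08 × 30000/1001 = 28502400/1001 ≈ 28473.9261.
Complete frames: 28473.

28473 frames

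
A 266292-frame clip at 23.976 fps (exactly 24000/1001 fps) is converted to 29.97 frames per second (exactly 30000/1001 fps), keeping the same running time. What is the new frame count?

Frames at target rate = 266292 × (30000/1001) / (24000/1001) = 332865.

332865 frames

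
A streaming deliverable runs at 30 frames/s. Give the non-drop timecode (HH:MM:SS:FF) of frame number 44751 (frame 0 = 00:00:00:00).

00:24:51:21

44751 ÷ 30 = 1491 full seconds, remainder 21 frames.
1491 s = 0 h 24 min 51 s.
Timecode: 00:24:51:21.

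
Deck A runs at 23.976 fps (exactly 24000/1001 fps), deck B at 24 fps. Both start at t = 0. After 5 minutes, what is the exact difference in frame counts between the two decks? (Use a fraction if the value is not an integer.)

5 min = 300 s.
A emits 24000/1001 × 300 = 7200000/1001 frames; B emits 24 × 300 = 7200.
Difference = 7200/1001 frames (≈ 7.1928); B is ahead of A.

7200/1001 frames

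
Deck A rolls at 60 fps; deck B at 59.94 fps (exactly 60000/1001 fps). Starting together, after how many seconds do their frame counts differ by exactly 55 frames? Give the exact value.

11011/12 seconds

The gap grows by |60000/1001 − 60| = 60/1001 frames per second.
Time for a 55-frame gap: 55 ÷ (60/1001) = 11011/12 s.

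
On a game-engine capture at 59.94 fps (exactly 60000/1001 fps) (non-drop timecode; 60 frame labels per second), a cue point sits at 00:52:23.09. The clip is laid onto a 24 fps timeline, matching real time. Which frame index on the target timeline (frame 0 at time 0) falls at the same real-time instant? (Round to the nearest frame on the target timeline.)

Source frame index: (0×3600 + 52×60 + 23) × 60 + 9 = 188589.
Real time: 188589 / (60000/1001) = 62925863/20000 s.
Target frame: (62925863/20000) × (24) = 188777589/2500 ≈ 75511.036 → 75511.

frame 75511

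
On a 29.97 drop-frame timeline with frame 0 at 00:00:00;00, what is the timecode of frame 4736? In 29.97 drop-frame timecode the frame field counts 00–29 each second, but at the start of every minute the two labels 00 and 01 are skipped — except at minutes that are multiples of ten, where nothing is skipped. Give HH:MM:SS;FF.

Each 10-minute DF block holds 10 × 60 × 30 − 9 × 2 = 17982 frames. 4736 ÷ 17982 → 0 full blocks, remainder 4736.
Within the partial block the first minute is 1800 frames and each further minute 1798, so 2 further minute boundaries passed. Total skipped labels = 18 × 0 + 2 × 2 = 4.
Non-drop label index = 4736 + 4 = 4740; at 30 labels/s that is 00:02:38:00, i.e. DF 00:02:38;00.

00:02:38;00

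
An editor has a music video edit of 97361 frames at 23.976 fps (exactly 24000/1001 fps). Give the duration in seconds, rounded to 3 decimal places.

4060.765 seconds

Running time = 97361 × 1001/24000 = 97458361/24000 s ≈ 4060.765 s.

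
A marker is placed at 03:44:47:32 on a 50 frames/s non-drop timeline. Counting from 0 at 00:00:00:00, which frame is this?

frame 674382

Total seconds to the label: (3 × 3600 + 44 × 60 + 47) = 13487.
Frame index = 13487 × 50 + 32 = 674382.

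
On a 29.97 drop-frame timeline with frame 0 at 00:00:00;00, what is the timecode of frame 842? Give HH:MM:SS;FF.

00:00:28;02

Ten DF minutes hold 17982 frames, so frame 842 lies in block 0 (frames 0–17981) with 842 frames into that block.
The block's first minute is 1800 frames and the rest 1798 each; 842 frames reaches minute 0, so 0 × 18 + 0 × 2 = 0 labels have been skipped so far.
Adding those back, label number 842 + 0 = 842 at 30 labels/s is 28 s + 2 f = 0 h 0 min 28 s frame 2, i.e. 00:00:28;02.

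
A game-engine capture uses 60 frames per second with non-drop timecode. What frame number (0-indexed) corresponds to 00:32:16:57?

116217

Total seconds to the label: (0 × 3600 + 32 × 60 + 16) = 1936.
Frame index = 1936 × 60 + 57 = 116217.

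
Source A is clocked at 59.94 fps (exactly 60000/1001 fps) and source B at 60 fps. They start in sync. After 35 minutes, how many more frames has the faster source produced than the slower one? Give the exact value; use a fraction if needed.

35 min = 2100 s.
A emits 60000/1001 × 2100 = 18000000/143 frames; B emits 60 × 2100 = 126000.
Difference = 18000/143 frames (≈ 125.8741); B is ahead of A.

18000/143 frames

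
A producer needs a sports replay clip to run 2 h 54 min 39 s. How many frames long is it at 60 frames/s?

628740 frames

2 h 54 min 39 s = 10479 s.
Frames = 10479 × 60 = 628740.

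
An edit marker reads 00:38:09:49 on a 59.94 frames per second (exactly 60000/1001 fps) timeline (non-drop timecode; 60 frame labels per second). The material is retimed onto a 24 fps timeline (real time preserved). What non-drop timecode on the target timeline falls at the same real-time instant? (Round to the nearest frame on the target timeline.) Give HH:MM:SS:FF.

00:38:12:03

Source frame index: (0×3600 + 38×60 + 9) × 60 + 49 = 137389.
Real time: 137389 / (60000/1001) = 137526389/60000 s.
Target frame: (137526389/60000) × (24) = 137526389/2500 ≈ 55010.556 → 55011.
At 24 labels/s: frame 55011 → 00:38:12:03.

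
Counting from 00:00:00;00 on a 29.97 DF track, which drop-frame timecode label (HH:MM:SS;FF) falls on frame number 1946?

00:01:04;28

Ten DF minutes hold 17982 frames, so frame 1946 lies in block 0 (frames 0–17981) with 1946 frames into that block.
The block's first minute is 1800 frames and the rest 1798 each; 1946 frames reaches minute 1, so 0 × 18 + 1 × 2 = 2 labels have been skipped so far.
Adding those back, label number 1946 + 2 = 1948 at 30 labels/s is 64 s + 28 f = 0 h 1 min 4 s frame 28, i.e. 00:01:04;28.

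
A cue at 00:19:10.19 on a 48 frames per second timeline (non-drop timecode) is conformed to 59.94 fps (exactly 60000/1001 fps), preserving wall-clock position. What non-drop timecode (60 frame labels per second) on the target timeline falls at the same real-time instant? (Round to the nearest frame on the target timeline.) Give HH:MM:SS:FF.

00:19:09:15

Source frame index: (0×3600 + 19×60 + 10) × 48 + 19 = 55219.
Real time: 55219 / (48) = 55219/48 s.
Target frame: (55219/48) × (60000/1001) = 69023750/1001 ≈ 68954.795 → 68955.
At 60 labels/s: frame 68955 → 00:19:09:15.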